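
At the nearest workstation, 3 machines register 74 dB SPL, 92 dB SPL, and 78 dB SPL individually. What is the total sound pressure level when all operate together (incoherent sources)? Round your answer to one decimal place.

92.2 dB SPL

For uncorrelated sources the intensities add, so convert each level to linear form, sum, and take 10·log₁₀ of the total.
Σ 10^(L/10) = 10^(74/10) + 10^(92/10) + 10^(78/10) = 1.673e+09.
L_total = 10·log₁₀(1.673e+09) = 92.24 dB SPL.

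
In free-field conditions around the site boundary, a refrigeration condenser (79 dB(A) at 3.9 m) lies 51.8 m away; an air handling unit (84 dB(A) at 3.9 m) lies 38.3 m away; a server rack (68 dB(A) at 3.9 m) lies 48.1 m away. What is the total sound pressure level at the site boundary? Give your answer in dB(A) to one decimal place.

64.9 dB(A)

First find each source's level at the receiver (point-source: −20·log₁₀(r/r_ref)), then combine on an intensity basis.
refrigeration condenser: 79 − 20·log₁₀(51.8/3.9) = 79 − 22.47 = 56.53 dB(A).
air handling unit: 84 − 20·log₁₀(38.3/3.9) = 84 − 19.84 = 64.16 dB(A).
server rack: 68 − 20·log₁₀(48.1/3.9) = 68 − 21.82 = 46.18 dB(A).
Σ 10^(L/10) = 3.096e+06 → L_total = 10·log₁₀(3.096e+06) = 64.91 dB(A).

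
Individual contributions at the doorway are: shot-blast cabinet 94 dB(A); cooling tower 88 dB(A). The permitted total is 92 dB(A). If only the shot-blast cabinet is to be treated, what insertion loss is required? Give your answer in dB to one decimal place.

Everything except the shot-blast cabinet sums to 10^(88/10) = 6.310e+08 in linear terms, 88.00 dB(A).
To meet 92 dB(A) overall, the treated shot-blast cabinet may contribute at most 10^(92/10) − 6.310e+08 = 9.539e+08, i.e. 89.80 dB(A).
So the shot-blast cabinet must be reduced from 94 to 89.80 dB(A): IL = 4.20 dB.

4.2 dB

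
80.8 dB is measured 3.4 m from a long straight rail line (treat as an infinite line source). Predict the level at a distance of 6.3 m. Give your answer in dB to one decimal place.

Line-source attenuation: ΔL = 10·log₁₀(r₂/r₁) = 10·log₁₀(6.3/3.4) = 2.679 dB.
L₂ = 80.8 − 10·log₁₀(6.3/3.4) = 80.8 − 2.679 = 78.12 dB.

78.1 dB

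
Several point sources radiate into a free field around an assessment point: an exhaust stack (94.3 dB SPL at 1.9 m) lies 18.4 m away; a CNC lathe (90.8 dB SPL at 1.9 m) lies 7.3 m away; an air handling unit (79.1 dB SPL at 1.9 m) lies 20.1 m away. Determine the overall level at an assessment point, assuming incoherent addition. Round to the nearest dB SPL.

80 dB SPL

Propagate each source to the receiver with L = L_ref − 20·log₁₀(r/r_ref), then add intensities.
exhaust stack: 94.3 − 20·log₁₀(18.4/1.9) = 94.3 − 19.72 = 74.58 dB SPL.
CNC lathe: 90.8 − 20·log₁₀(7.3/1.9) = 90.8 − 11.69 = 79.11 dB SPL.
air handling unit: 79.1 − 20·log₁₀(20.1/1.9) = 79.1 − 20.49 = 58.61 dB SPL.
Σ 10^(L/10) = 1.109e+08 → L_total = 10·log₁₀(1.109e+08) = 80.45 dB SPL.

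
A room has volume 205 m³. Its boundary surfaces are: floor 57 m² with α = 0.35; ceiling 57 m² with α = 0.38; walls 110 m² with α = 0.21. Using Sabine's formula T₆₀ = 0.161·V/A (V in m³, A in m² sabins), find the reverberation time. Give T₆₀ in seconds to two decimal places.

Summing Sᵢαᵢ: 57·0.35 + 57·0.38 + 110·0.21 = 64.71 m².
T₆₀ = 0.161 × 205 / 64.71 = 0.510 s.

0.51 s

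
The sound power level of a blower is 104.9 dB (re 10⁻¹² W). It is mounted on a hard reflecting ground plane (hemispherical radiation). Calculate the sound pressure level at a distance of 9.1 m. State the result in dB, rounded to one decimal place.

77.7 dB

Free-field hemispherical radiation: L_p = L_w − 10·log₁₀(2π·r²), r = 9.1 m.
2π·r² = 520.3 m², 10·log₁₀ of that is 27.163 dB.
L_p = 104.9 − 27.163 = 77.74 dB.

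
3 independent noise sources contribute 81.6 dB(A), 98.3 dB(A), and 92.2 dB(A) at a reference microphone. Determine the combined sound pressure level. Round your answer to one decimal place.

For uncorrelated sources the intensities add, so convert each level to linear form, sum, and take 10·log₁₀ of the total.
Σ 10^(L/10) = 10^(81.6/10) + 10^(98.3/10) + 10^(92.2/10) = 8.565e+09.
L_total = 10·log₁₀(8.565e+09) = 99.33 dB(A).

99.3 dB(A)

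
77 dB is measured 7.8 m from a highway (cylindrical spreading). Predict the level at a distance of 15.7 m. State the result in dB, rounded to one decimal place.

74.0 dB

For a line source, L₂ = L₁ − 10·log₁₀(r₂/r₁).
L₂ = 77 − 10·log₁₀(15.7/7.8) = 77 − 3.038 = 73.96 dB.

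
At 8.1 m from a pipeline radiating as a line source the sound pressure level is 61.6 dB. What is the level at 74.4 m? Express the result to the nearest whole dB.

Cylindrical spreading from a line source gives a 10·log₁₀(r₂/r₁) drop.
L₂ = 61.6 − 10·log₁₀(74.4/8.1) = 61.6 − 9.631 = 51.97 dB.

52 dB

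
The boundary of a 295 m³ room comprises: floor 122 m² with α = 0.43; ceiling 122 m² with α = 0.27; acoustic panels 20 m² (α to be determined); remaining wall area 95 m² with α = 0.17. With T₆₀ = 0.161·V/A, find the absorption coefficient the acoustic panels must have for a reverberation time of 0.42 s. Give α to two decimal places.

0.58

Required total absorption A = 0.161·295/0.42 = 113.08 m².
Absorption from the other surfaces = 122·0.43 + 122·0.27 + 95·0.17 = 101.55 m², so the acoustic panels must supply 11.53 m² over 20 m².
α = 11.53/20 = 0.577.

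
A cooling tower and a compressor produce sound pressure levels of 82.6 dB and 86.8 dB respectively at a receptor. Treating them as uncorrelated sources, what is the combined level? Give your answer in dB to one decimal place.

For uncorrelated sources the intensities add, so convert each level to linear form, sum, and take 10·log₁₀ of the total.
Σ 10^(L/10) = 10^(82.6/10) + 10^(86.8/10) = 6.606e+08.
L_total = 10·log₁₀(6.606e+08) = 88.20 dB.

88.2 dB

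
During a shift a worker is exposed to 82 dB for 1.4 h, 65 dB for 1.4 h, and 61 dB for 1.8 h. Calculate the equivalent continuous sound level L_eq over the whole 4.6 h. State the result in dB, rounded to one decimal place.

77.0 dB

The energy average is taken in the linear domain: L_eq = 10·log₁₀[(Σ tᵢ·10^(Lᵢ/10))/T], T = 4.6 h.
Σ tᵢ·10^(Lᵢ/10) = 1.4·10^(82/10) + 1.4·10^(65/10) + 1.8·10^(61/10) = 2.286e+08.
L_eq = 10·log₁₀(2.286e+08/4.6) = 76.96 dB.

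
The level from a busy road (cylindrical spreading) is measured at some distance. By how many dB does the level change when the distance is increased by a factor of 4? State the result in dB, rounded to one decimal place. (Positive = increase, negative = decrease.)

-6.0 dB

With cylindrical spreading the level changes by −10·log₁₀(r₂/r₁).
ΔL = −10·log₁₀(4) = -6.02 dB.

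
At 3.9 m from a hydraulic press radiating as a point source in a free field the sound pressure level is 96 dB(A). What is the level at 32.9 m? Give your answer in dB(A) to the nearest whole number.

Point-source attenuation: ΔL = 20·log₁₀(r₂/r₁) = 20·log₁₀(32.9/3.9) = 18.523 dB.
L₂ = 96 − 20·log₁₀(32.9/3.9) = 96 − 18.523 = 77.48 dB(A).

77 dB(A)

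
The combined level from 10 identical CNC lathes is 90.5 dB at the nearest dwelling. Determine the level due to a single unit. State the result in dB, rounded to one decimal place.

80.5 dB

Dividing the total intensity by 10 lowers the level by 10·log₁₀ 10 = 10.000 dB: L₁ = 90.5 − 10.000.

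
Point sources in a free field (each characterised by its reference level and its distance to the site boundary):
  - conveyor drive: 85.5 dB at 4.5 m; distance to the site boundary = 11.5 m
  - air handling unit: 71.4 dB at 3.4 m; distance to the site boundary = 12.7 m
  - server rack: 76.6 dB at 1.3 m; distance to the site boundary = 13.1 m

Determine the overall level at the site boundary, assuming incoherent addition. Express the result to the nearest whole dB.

77 dB

Apply inverse-square spreading to bring every level to the receiver, then sum 10^(L/10).
conveyor drive: 85.5 − 20·log₁₀(11.5/4.5) = 85.5 − 8.15 = 77.35 dB.
air handling unit: 71.4 − 20·log₁₀(12.7/3.4) = 71.4 − 11.45 = 59.95 dB.
server rack: 76.6 − 20·log₁₀(13.1/1.3) = 76.6 − 20.07 = 56.53 dB.
Σ 10^(L/10) = 5.577e+07 → L_total = 10·log₁₀(5.577e+07) = 77.46 dB.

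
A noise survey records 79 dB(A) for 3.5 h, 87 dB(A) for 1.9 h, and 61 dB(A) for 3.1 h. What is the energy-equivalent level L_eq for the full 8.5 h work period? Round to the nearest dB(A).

82 dB(A)

Weight each interval's intensity by its duration and average over T = 8.5 h:
Σ tᵢ·10^(Lᵢ/10) = 3.5·10^(79/10) + 1.9·10^(87/10) + 3.1·10^(61/10) = 1.234e+09.
L_eq = 10·log₁₀(1.234e+09/8.5) = 81.62 dB(A).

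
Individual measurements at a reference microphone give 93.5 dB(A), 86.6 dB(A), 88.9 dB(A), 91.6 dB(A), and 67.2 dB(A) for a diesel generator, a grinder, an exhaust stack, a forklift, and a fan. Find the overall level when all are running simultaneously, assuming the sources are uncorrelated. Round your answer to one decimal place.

96.9 dB(A)

For uncorrelated sources the intensities add, so convert each level to linear form, sum, and take 10·log₁₀ of the total.
Σ 10^(L/10) = 10^(93.5/10) + 10^(86.6/10) + 10^(88.9/10) + 10^(91.6/10) + 10^(67.2/10) = 4.923e+09.
L_total = 10·log₁₀(4.923e+09) = 96.92 dB(A).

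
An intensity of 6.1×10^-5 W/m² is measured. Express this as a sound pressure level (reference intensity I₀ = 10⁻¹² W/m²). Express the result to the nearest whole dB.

I/I₀ = 6.1×10^-5/10⁻¹² = 6.1×10^7, and L = 10·log₁₀(I/I₀).
L = 10·(0.7853 + 7) = 77.85 dB.

78 dB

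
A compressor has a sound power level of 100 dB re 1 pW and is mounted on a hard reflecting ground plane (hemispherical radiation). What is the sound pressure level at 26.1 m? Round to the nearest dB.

L_p = L_w − 10·log₁₀(2π·r²) with r = 26.1 m.
2π·r² = 4280 m², 10·log₁₀ of that is 36.315 dB.
L_p = 100 − 36.315 = 63.69 dB.

64 dB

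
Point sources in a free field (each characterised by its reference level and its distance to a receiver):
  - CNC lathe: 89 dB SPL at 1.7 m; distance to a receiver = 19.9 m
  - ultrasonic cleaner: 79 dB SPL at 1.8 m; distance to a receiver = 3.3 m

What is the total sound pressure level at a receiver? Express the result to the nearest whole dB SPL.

Apply inverse-square spreading to bring every level to the receiver, then sum 10^(L/10).
CNC lathe: 89 − 20·log₁₀(19.9/1.7) = 89 − 21.37 = 67.63 dB SPL.
ultrasonic cleaner: 79 − 20·log₁₀(3.3/1.8) = 79 − 5.26 = 73.74 dB SPL.
Σ 10^(L/10) = 2.943e+07 → L_total = 10·log₁₀(2.943e+07) = 74.69 dB SPL.

75 dB SPL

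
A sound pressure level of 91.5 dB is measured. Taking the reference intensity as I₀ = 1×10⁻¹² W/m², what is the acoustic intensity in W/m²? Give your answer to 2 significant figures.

0.0014 W/m²

L = 10·log₁₀(I/I₀) ⇒ I = I₀·10^(L/10) = 10⁻¹² × 10^9.15.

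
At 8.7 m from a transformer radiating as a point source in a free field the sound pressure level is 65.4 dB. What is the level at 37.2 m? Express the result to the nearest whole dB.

53 dB

For a point source, L₂ = L₁ − 20·log₁₀(r₂/r₁).
L₂ = 65.4 − 20·log₁₀(37.2/8.7) = 65.4 − 12.620 = 52.78 dB.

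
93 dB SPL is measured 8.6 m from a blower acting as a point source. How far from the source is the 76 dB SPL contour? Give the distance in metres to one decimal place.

60.9 m

The 17.0 dB drop corresponds to a distance ratio of 10^(17.0/20) for a point source.
r₂ = 8.6·10^((93−76)/20) = 8.6·10^(17.0/20) = 60.88 m.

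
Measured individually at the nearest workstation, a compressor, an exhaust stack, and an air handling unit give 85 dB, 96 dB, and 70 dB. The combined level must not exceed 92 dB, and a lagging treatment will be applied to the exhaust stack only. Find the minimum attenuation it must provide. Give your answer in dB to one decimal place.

The untreated sources together contribute 10^(85/10) + 10^(70/10) = 3.262e+08, i.e. 85.14 dB.
The limit corresponds to 10^(92/10) = 1.585e+09; subtracting the fixed part leaves 1.259e+09 for the exhaust stack, i.e. 91.00 dB.
Required insertion loss = 96 − 91.00 = 5.00 dB.

5.0 dB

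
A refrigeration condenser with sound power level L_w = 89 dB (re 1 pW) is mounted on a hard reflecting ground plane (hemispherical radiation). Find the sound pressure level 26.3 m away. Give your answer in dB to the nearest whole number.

53 dB

The power spreads over a hemisphere of area 2π·r², so L_p = L_w − 10·log₁₀(2π·r²).
2π·r² = 4346 m², 10·log₁₀ of that is 36.381 dB.
L_p = 89 − 36.381 = 52.62 dB.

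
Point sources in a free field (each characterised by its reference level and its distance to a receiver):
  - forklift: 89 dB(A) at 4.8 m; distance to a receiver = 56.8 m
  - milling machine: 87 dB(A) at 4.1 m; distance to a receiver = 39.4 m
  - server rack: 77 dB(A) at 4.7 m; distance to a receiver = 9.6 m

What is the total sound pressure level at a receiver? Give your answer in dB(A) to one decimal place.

73.6 dB(A)

First find each source's level at the receiver (point-source: −20·log₁₀(r/r_ref)), then combine on an intensity basis.
forklift: 89 − 20·log₁₀(56.8/4.8) = 89 − 21.46 = 67.54 dB(A).
milling machine: 87 − 20·log₁₀(39.4/4.1) = 87 − 19.65 = 67.35 dB(A).
server rack: 77 − 20·log₁₀(9.6/4.7) = 77 − 6.20 = 70.80 dB(A).
Σ 10^(L/10) = 2.311e+07 → L_total = 10·log₁₀(2.311e+07) = 73.64 dB(A).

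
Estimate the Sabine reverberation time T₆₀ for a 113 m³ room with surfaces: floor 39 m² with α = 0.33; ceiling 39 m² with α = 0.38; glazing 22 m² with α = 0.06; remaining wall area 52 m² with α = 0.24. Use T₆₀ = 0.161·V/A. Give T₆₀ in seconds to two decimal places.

0.44 s

Total absorption A = 39·0.33 + 39·0.38 + 22·0.06 + 52·0.24 = 41.49 m² sabins.
T₆₀ = 0.161·V/A = 0.161·113/41.49 = 0.438 s.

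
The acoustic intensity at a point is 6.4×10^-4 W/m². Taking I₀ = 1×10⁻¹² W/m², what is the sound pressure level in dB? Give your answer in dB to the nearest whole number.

88 dB

Dividing by I₀ shifts the exponent by 12: I/I₀ = 6.4×10^8.
L = 10·(0.8062 + 8) = 88.06 dB.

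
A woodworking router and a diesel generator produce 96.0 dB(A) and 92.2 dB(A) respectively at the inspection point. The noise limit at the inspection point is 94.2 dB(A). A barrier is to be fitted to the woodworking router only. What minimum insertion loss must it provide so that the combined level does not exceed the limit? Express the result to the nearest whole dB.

Fixed contribution from the other source: Σ 10^(L/10) = 10^(92.2/10) = 1.660e+09 (92.20 dB(A)).
The limit corresponds to 10^(94.2/10) = 2.630e+09; subtracting the fixed part leaves 9.707e+08 for the woodworking router, i.e. 89.87 dB(A).
Required insertion loss = 96.0 − 89.87 = 6.13 dB.

6 dB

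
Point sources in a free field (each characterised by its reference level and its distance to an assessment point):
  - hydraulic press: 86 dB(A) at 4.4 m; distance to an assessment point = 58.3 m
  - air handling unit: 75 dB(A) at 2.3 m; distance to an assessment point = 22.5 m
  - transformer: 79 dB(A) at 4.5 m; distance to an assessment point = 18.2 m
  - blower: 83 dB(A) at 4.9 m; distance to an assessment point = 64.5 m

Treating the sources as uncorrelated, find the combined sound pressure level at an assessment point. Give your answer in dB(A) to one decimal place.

69.3 dB(A)

Apply inverse-square spreading to bring every level to the receiver, then sum 10^(L/10).
hydraulic press: 86 − 20·log₁₀(58.3/4.4) = 86 − 22.44 = 63.56 dB(A).
air handling unit: 75 − 20·log₁₀(22.5/2.3) = 75 − 19.81 = 55.19 dB(A).
transformer: 79 − 20·log₁₀(18.2/4.5) = 79 − 12.14 = 66.86 dB(A).
blower: 83 − 20·log₁₀(64.5/4.9) = 83 − 22.39 = 60.61 dB(A).
Σ 10^(L/10) = 8.606e+06 → L_total = 10·log₁₀(8.606e+06) = 69.35 dB(A).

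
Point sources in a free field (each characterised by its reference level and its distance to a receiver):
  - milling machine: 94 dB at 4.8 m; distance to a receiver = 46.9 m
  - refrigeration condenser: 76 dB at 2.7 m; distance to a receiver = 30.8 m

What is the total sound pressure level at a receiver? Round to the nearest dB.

74 dB

Propagate each source to the receiver with L = L_ref − 20·log₁₀(r/r_ref), then add intensities.
milling machine: 94 − 20·log₁₀(46.9/4.8) = 94 − 19.80 = 74.20 dB.
refrigeration condenser: 76 − 20·log₁₀(30.8/2.7) = 76 − 21.14 = 54.86 dB.
Σ 10^(L/10) = 2.662e+07 → L_total = 10·log₁₀(2.662e+07) = 74.25 dB.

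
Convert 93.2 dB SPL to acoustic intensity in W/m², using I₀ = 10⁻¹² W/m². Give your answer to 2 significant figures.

I/I₀ = 10^(93.2/10) = 2.089e+09, so I = 2.089e+09 × 10⁻¹² W/m².

0.0021 W/m²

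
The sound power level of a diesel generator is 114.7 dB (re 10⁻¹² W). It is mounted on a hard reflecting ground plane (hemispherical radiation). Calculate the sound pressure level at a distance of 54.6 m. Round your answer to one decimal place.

L_p = L_w − 10·log₁₀(2π·r²) with r = 54.6 m.
2π·r² = 1.873e+04 m², 10·log₁₀ of that is 42.726 dB.
L_p = 114.7 − 42.726 = 71.97 dB.

72.0 dB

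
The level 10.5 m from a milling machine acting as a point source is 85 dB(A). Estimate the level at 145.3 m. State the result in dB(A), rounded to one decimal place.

62.2 dB(A)

Spherical spreading from a point source gives a 20·log₁₀(r₂/r₁) drop.
L₂ = 85 − 20·log₁₀(145.3/10.5) = 85 − 22.822 = 62.18 dB(A).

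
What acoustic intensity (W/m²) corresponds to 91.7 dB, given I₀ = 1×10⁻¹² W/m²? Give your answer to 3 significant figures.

I/I₀ = 10^(91.7/10) = 1.479e+09, so I = 1.479e+09 × 10⁻¹² W/m².

0.00148 W/m²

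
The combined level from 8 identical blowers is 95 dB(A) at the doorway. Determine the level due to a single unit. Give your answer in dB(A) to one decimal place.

86.0 dB(A)

8 equal contributions raise the level by 10·log₁₀ 8 = 9.031 dB, so each unit alone gives 95 − 9.031.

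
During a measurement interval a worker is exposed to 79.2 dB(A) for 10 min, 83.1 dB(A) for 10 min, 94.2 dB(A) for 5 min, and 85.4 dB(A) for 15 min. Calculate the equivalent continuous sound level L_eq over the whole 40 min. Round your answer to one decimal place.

Weight each interval's intensity by its duration and average over T = 40 min:
Σ tᵢ·10^(Lᵢ/10) = 10·10^(79.2/10) + 10·10^(83.1/10) + 5·10^(94.2/10) + 15·10^(85.4/10) = 2.123e+10.
L_eq = 10·log₁₀(2.123e+10/40) = 87.25 dB(A).

87.2 dB(A)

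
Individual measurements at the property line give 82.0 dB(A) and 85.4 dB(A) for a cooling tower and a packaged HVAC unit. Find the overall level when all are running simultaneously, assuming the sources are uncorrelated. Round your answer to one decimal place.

87.0 dB(A)

Incoherent sources combine by intensity addition: L_total = 10·log₁₀(Σ 10^(L_i/10)).
Σ 10^(L/10) = 10^(82.0/10) + 10^(85.4/10) = 5.052e+08.
L_total = 10·log₁₀(5.052e+08) = 87.03 dB(A).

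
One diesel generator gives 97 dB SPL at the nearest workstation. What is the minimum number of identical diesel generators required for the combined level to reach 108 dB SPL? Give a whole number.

13

The shortfall is 108 − 97 = 11.0 dB, and N units add 10·log₁₀ N, so need 10·log₁₀ N ≥ 11.0.
N ≥ 10^(11.0/10) = 12.589, so N = 13.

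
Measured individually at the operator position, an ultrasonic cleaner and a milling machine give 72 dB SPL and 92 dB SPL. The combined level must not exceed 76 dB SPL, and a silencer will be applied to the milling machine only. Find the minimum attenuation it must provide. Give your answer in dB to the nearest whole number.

18 dB

Everything except the milling machine sums to 10^(72/10) = 1.585e+07 in linear terms, 72.00 dB SPL.
To meet 76 dB SPL overall, the treated milling machine may contribute at most 10^(76/10) − 1.585e+07 = 2.396e+07, i.e. 73.80 dB SPL.
So the milling machine must be reduced from 92 to 73.80 dB SPL: IL = 18.20 dB.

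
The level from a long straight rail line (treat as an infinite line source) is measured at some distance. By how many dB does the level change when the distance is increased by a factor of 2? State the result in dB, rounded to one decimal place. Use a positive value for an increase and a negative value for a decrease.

With cylindrical spreading the level changes by −10·log₁₀(r₂/r₁).
ΔL = −10·log₁₀(2) = -3.01 dB.

-3.0 dB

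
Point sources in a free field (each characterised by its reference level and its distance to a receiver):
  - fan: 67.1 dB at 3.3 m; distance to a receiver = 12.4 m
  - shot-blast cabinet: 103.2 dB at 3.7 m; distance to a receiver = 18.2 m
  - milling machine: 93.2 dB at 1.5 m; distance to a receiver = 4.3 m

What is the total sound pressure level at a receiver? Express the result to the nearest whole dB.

90 dB

Apply inverse-square spreading to bring every level to the receiver, then sum 10^(L/10).
fan: 67.1 − 20·log₁₀(12.4/3.3) = 67.1 − 11.50 = 55.60 dB.
shot-blast cabinet: 103.2 − 20·log₁₀(18.2/3.7) = 103.2 − 13.84 = 89.36 dB.
milling machine: 93.2 − 20·log₁₀(4.3/1.5) = 93.2 − 9.15 = 84.05 dB.
Σ 10^(L/10) = 1.118e+09 → L_total = 10·log₁₀(1.118e+09) = 90.48 dB.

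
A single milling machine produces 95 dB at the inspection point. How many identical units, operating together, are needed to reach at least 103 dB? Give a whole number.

7

The shortfall is 103 − 95 = 8.0 dB, and N units add 10·log₁₀ N, so need 10·log₁₀ N ≥ 8.0.
N ≥ 10^(8.0/10) = 6.310, so N = 7.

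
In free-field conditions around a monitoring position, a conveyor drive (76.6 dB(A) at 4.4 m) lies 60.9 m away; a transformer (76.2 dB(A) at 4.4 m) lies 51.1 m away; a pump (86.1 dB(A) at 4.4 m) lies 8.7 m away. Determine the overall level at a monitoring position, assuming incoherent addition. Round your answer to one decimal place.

First find each source's level at the receiver (point-source: −20·log₁₀(r/r_ref)), then combine on an intensity basis.
conveyor drive: 76.6 − 20·log₁₀(60.9/4.4) = 76.6 − 22.82 = 53.78 dB(A).
transformer: 76.2 − 20·log₁₀(51.1/4.4) = 76.2 − 21.30 = 54.90 dB(A).
pump: 86.1 − 20·log₁₀(8.7/4.4) = 86.1 − 5.92 = 80.18 dB(A).
Σ 10^(L/10) = 1.047e+08 → L_total = 10·log₁₀(1.047e+08) = 80.20 dB(A).

80.2 dB(A)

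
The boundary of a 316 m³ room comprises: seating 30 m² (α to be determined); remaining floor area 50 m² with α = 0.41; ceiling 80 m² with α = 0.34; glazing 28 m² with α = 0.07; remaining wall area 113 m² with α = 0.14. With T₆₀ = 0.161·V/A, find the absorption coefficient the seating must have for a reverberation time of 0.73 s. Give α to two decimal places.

Required total absorption A = 0.161·316/0.73 = 69.69 m².
Absorption from the other surfaces = 50·0.41 + 80·0.34 + 28·0.07 + 113·0.14 = 65.48 m², so the seating must supply 4.21 m² over 30 m².
α = 4.21/30 = 0.140.

0.14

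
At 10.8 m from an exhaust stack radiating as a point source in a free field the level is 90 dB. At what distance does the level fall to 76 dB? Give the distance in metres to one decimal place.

The 14.0 dB drop corresponds to a distance ratio of 10^(14.0/20) for a point source.
r₂ = 10.8·10^((90−76)/20) = 10.8·10^(14.0/20) = 54.13 m.

54.1 m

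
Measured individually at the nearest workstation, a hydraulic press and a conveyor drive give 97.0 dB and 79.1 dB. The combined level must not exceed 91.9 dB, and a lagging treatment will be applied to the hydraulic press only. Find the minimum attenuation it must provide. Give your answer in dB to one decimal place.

Fixed contribution from the other source: Σ 10^(L/10) = 10^(79.1/10) = 8.128e+07 (79.10 dB).
The limit corresponds to 10^(91.9/10) = 1.549e+09; subtracting the fixed part leaves 1.468e+09 for the hydraulic press, i.e. 91.67 dB.
Required insertion loss = 97.0 − 91.67 = 5.33 dB.

5.3 dB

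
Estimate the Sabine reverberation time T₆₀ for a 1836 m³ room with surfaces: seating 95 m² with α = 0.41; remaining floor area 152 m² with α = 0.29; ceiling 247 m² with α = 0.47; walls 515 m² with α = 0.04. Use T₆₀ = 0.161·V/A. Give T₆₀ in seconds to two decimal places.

1.35 s

Summing Sᵢαᵢ: 95·0.41 + 152·0.29 + 247·0.47 + 515·0.04 = 219.72 m².
T₆₀ = 0.161·V/A = 0.161·1836/219.72 = 1.345 s.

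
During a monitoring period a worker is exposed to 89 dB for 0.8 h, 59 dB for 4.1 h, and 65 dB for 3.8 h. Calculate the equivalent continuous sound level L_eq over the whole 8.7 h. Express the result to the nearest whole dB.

79 dB

The energy average is taken in the linear domain: L_eq = 10·log₁₀[(Σ tᵢ·10^(Lᵢ/10))/T], T = 8.7 h.
Σ tᵢ·10^(Lᵢ/10) = 0.8·10^(89/10) + 4.1·10^(59/10) + 3.8·10^(65/10) = 6.507e+08.
L_eq = 10·log₁₀(6.507e+08/8.7) = 78.74 dB.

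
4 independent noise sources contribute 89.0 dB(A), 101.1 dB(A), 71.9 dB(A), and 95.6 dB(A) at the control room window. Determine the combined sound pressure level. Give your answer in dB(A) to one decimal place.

Incoherent sources combine by intensity addition: L_total = 10·log₁₀(Σ 10^(L_i/10)).
Σ 10^(L/10) = 10^(89.0/10) + 10^(101.1/10) + 10^(71.9/10) + 10^(95.6/10) = 1.732e+10.
L_total = 10·log₁₀(1.732e+10) = 102.39 dB(A).

102.4 dB(A)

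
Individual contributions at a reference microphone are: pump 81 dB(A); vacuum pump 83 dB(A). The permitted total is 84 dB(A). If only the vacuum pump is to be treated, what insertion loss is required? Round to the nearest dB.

Fixed contribution from the other source: Σ 10^(L/10) = 10^(81/10) = 1.259e+08 (81.00 dB(A)).
To meet 84 dB(A) overall, the treated vacuum pump may contribute at most 10^(84/10) − 1.259e+08 = 1.253e+08, i.e. 80.98 dB(A).
Required insertion loss = 83 − 80.98 = 2.02 dB.

2 dB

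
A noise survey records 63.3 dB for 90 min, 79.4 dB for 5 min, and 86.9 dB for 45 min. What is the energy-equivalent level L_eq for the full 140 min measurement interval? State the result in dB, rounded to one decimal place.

L_eq = 10·log₁₀[(1/T)·Σ tᵢ·10^(Lᵢ/10)] with T = 140 min.
Σ tᵢ·10^(Lᵢ/10) = 90·10^(63.3/10) + 5·10^(79.4/10) + 45·10^(86.9/10) = 2.267e+10.
L_eq = 10·log₁₀(2.267e+10/140) = 82.09 dB.

82.1 dB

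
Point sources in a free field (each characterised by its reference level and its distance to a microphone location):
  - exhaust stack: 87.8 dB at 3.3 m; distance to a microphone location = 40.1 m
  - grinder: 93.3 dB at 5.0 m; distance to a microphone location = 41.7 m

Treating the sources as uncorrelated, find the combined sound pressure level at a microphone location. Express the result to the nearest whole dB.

75 dB

Propagate each source to the receiver with L = L_ref − 20·log₁₀(r/r_ref), then add intensities.
exhaust stack: 87.8 − 20·log₁₀(40.1/3.3) = 87.8 − 21.69 = 66.11 dB.
grinder: 93.3 − 20·log₁₀(41.7/5.0) = 93.3 − 18.42 = 74.88 dB.
Σ 10^(L/10) = 3.482e+07 → L_total = 10·log₁₀(3.482e+07) = 75.42 dB.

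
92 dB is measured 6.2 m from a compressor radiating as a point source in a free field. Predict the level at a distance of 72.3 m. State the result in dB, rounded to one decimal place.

Point-source attenuation: ΔL = 20·log₁₀(r₂/r₁) = 20·log₁₀(72.3/6.2) = 21.335 dB.
L₂ = 92 − 20·log₁₀(72.3/6.2) = 92 − 21.335 = 70.67 dB.

70.7 dB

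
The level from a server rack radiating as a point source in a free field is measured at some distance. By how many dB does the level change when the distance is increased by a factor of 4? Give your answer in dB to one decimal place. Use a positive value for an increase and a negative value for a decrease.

Point-source spreading: ΔL = −20·log₁₀(r₂/r₁).
ΔL = −20·log₁₀(4) = -12.04 dB.

-12.0 dB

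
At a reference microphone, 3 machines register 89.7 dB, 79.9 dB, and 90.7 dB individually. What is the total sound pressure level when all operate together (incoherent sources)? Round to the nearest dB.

For uncorrelated sources the intensities add, so convert each level to linear form, sum, and take 10·log₁₀ of the total.
Σ 10^(L/10) = 10^(89.7/10) + 10^(79.9/10) + 10^(90.7/10) = 2.206e+09.
L_total = 10·log₁₀(2.206e+09) = 93.44 dB.

93 dB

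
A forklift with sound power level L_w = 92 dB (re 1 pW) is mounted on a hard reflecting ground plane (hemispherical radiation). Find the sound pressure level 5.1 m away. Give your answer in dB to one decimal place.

69.9 dB

Free-field hemispherical radiation: L_p = L_w − 10·log₁₀(2π·r²), r = 5.1 m.
2π·r² = 163.4 m², 10·log₁₀ of that is 22.133 dB.
L_p = 92 − 22.133 = 69.87 dB.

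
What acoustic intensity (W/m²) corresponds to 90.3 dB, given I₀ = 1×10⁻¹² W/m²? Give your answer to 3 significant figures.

0.00107 W/m²

I = I₀·10^(L/10) = 10⁻¹² × 10^(90.3/10) = 10^(-2.970).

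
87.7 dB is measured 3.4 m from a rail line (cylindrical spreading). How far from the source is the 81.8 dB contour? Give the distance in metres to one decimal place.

Line-source spreading drops the level by 10·log₁₀(r₂/r₁); inverting, r₂/r₁ = 10^(ΔL/10).
r₂ = 3.4·10^((87.7−81.8)/10) = 3.4·10^(5.9/10) = 13.23 m.

13.2 m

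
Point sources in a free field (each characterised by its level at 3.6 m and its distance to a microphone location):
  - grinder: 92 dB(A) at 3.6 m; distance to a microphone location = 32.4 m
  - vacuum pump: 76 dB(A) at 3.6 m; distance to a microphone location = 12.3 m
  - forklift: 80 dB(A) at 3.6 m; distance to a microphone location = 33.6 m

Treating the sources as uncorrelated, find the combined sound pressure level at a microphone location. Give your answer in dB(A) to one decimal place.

73.8 dB(A)

Apply inverse-square spreading to bring every level to the receiver, then sum 10^(L/10).
grinder: 92 − 20·log₁₀(32.4/3.6) = 92 − 19.08 = 72.92 dB(A).
vacuum pump: 76 − 20·log₁₀(12.3/3.6) = 76 − 10.67 = 65.33 dB(A).
forklift: 80 − 20·log₁₀(33.6/3.6) = 80 − 19.40 = 60.60 dB(A).
Σ 10^(L/10) = 2.412e+07 → L_total = 10·log₁₀(2.412e+07) = 73.82 dB(A).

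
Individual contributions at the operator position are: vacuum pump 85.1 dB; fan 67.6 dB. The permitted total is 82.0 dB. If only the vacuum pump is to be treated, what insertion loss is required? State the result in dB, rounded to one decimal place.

Everything except the vacuum pump sums to 10^(67.6/10) = 5.754e+06 in linear terms, 67.60 dB.
The limit corresponds to 10^(82.0/10) = 1.585e+08; subtracting the fixed part leaves 1.527e+08 for the vacuum pump, i.e. 81.84 dB.
Required insertion loss = 85.1 − 81.84 = 3.26 dB.

3.3 dB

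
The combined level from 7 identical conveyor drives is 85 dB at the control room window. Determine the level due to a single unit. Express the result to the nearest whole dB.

7 equal contributions raise the level by 10·log₁₀ 7 = 8.451 dB, so each unit alone gives 85 − 8.451.

77 dB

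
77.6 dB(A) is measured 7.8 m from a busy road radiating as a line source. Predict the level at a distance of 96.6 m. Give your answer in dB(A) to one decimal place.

66.7 dB(A)

For a line source, L₂ = L₁ − 10·log₁₀(r₂/r₁).
L₂ = 77.6 − 10·log₁₀(96.6/7.8) = 77.6 − 10.929 = 66.67 dB(A).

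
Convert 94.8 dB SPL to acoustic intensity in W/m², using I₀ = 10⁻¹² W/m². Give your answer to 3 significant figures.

I = I₀·10^(L/10) = 10⁻¹² × 10^(94.8/10) = 10^(-2.520).

0.00302 W/m²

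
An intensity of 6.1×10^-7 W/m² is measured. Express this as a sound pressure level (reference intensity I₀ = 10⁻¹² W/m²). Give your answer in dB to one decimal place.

57.9 dB

Dividing by I₀ shifts the exponent by 12: I/I₀ = 6.1×10^5.
L = 10·(0.7853 + 5) = 57.85 dB.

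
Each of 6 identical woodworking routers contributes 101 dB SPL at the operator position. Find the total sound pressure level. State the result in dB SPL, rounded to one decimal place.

With 6 equal, uncorrelated contributions the intensity is 6× that of one unit, giving a rise of 10·log₁₀ 6.
L_total = 101 + 10·log₁₀(6) = 101 + 7.782 = 108.78 dB SPL.

108.8 dB SPL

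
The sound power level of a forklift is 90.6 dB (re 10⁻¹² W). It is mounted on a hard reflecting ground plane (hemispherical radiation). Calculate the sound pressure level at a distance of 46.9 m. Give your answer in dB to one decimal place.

Free-field hemispherical radiation: L_p = L_w − 10·log₁₀(2π·r²), r = 46.9 m.
2π·r² = 1.382e+04 m², 10·log₁₀ of that is 41.405 dB.
L_p = 90.6 − 41.405 = 49.19 dB.

49.2 dB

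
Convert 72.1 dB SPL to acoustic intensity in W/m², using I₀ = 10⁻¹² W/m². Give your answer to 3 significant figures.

1.62e-05 W/m²

I = I₀·10^(L/10) = 10⁻¹² × 10^(72.1/10) = 10^(-4.790).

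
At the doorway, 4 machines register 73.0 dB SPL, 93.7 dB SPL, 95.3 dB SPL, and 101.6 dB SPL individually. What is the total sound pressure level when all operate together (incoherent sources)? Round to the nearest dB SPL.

103 dB SPL

For uncorrelated sources the intensities add, so convert each level to linear form, sum, and take 10·log₁₀ of the total.
Σ 10^(L/10) = 10^(73.0/10) + 10^(93.7/10) + 10^(95.3/10) + 10^(101.6/10) = 2.021e+10.
L_total = 10·log₁₀(2.021e+10) = 103.06 dB SPL.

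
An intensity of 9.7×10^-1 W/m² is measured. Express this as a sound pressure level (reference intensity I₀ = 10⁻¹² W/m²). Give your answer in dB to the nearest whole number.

L = 10·log₁₀(I/I₀) = 10·log₁₀(9.7×10^-1/10⁻¹²) = 10·log₁₀(9.7×10^11).
L = 10·(0.9868 + 11) = 119.87 dB.

120 dB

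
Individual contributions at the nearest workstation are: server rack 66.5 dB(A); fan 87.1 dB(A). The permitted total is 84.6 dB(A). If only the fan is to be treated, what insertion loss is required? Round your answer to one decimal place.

2.6 dB

Fixed contribution from the other source: Σ 10^(L/10) = 10^(66.5/10) = 4.467e+06 (66.50 dB(A)).
To meet 84.6 dB(A) overall, the treated fan may contribute at most 10^(84.6/10) − 4.467e+06 = 2.839e+08, i.e. 84.53 dB(A).
Required insertion loss = 87.1 − 84.53 = 2.57 dB.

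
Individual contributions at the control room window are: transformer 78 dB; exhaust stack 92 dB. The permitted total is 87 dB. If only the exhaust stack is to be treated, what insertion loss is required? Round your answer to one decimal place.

5.6 dB

Fixed contribution from the other source: Σ 10^(L/10) = 10^(78/10) = 6.310e+07 (78.00 dB).
The limit corresponds to 10^(87/10) = 5.012e+08; subtracting the fixed part leaves 4.381e+08 for the exhaust stack, i.e. 86.42 dB.
Required insertion loss = 92 − 86.42 = 5.58 dB.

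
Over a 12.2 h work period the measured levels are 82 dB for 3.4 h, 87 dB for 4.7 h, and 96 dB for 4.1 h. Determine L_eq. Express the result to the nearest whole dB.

92 dB

L_eq = 10·log₁₀[(1/T)·Σ tᵢ·10^(Lᵢ/10)] with T = 12.2 h.
Σ tᵢ·10^(Lᵢ/10) = 3.4·10^(82/10) + 4.7·10^(87/10) + 4.1·10^(96/10) = 1.922e+10.
L_eq = 10·log₁₀(1.922e+10/12.2) = 91.97 dB.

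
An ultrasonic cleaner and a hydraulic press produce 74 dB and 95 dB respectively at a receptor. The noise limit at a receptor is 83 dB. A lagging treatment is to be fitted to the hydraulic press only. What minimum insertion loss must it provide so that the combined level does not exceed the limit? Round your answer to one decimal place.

Everything except the hydraulic press sums to 10^(74/10) = 2.512e+07 in linear terms, 74.00 dB.
The limit corresponds to 10^(83/10) = 1.995e+08; subtracting the fixed part leaves 1.744e+08 for the hydraulic press, i.e. 82.42 dB.
So the hydraulic press must be reduced from 95 to 82.42 dB: IL = 12.58 dB.

12.6 dB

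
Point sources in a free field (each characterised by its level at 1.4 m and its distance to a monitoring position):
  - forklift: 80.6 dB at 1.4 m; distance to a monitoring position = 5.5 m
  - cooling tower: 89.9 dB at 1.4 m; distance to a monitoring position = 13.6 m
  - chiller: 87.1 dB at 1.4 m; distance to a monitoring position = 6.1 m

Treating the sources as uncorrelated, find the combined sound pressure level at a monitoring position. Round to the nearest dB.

77 dB

First find each source's level at the receiver (point-source: −20·log₁₀(r/r_ref)), then combine on an intensity basis.
forklift: 80.6 − 20·log₁₀(5.5/1.4) = 80.6 − 11.88 = 68.72 dB.
cooling tower: 89.9 − 20·log₁₀(13.6/1.4) = 89.9 − 19.75 = 70.15 dB.
chiller: 87.1 − 20·log₁₀(6.1/1.4) = 87.1 − 12.78 = 74.32 dB.
Σ 10^(L/10) = 4.481e+07 → L_total = 10·log₁₀(4.481e+07) = 76.51 dB.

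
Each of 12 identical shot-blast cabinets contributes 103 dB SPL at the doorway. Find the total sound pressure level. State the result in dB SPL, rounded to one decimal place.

N identical incoherent sources raise the level by 10·log₁₀ N.
L_total = 103 + 10·log₁₀(12) = 103 + 10.792 = 113.79 dB SPL.

113.8 dB SPL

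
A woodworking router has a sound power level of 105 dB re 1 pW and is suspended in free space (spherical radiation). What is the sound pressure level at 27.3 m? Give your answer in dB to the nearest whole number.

65 dB

Free-field spherical radiation: L_p = L_w − 10·log₁₀(4π·r²), r = 27.3 m.
4π·r² = 9366 m², 10·log₁₀ of that is 39.715 dB.
L_p = 105 − 39.715 = 65.28 dB.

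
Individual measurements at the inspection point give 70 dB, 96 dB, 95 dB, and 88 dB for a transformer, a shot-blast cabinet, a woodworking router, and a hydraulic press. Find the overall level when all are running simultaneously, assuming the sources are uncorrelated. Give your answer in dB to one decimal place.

For uncorrelated sources the intensities add, so convert each level to linear form, sum, and take 10·log₁₀ of the total.
Σ 10^(L/10) = 10^(70/10) + 10^(96/10) + 10^(95/10) + 10^(88/10) = 7.784e+09.
L_total = 10·log₁₀(7.784e+09) = 98.91 dB.

98.9 dB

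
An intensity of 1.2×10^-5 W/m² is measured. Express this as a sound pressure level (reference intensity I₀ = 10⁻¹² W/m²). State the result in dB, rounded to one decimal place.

I/I₀ = 1.2×10^-5/10⁻¹² = 1.2×10^7, and L = 10·log₁₀(I/I₀).
L = 10·(0.0792 + 7) = 70.79 dB.

70.8 dB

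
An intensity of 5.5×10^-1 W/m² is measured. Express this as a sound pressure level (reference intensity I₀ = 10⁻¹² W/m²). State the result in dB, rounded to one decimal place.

L = 10·log₁₀(I/I₀) = 10·log₁₀(5.5×10^-1/10⁻¹²) = 10·log₁₀(5.5×10^11).
L = 10·(0.7404 + 11) = 117.40 dB.

117.4 dB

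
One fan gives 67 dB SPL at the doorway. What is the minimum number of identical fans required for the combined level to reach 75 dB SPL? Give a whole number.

Need L₁ + 10·log₁₀ N ≥ 75, i.e. log₁₀ N ≥ 0.80.
N ≥ 10^(8.0/10) = 6.310, so N = 7.

7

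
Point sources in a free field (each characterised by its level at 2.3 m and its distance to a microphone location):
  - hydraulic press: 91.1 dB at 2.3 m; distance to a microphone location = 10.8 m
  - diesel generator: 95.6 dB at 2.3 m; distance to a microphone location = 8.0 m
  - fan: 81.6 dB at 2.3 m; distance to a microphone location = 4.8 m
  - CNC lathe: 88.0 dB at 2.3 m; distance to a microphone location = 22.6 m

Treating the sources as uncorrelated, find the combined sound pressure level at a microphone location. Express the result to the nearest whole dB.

First find each source's level at the receiver (point-source: −20·log₁₀(r/r_ref)), then combine on an intensity basis.
hydraulic press: 91.1 − 20·log₁₀(10.8/2.3) = 91.1 − 13.43 = 77.67 dB.
diesel generator: 95.6 − 20·log₁₀(8.0/2.3) = 95.6 − 10.83 = 84.77 dB.
fan: 81.6 − 20·log₁₀(4.8/2.3) = 81.6 − 6.39 = 75.21 dB.
CNC lathe: 88.0 − 20·log₁₀(22.6/2.3) = 88.0 − 19.85 = 68.15 dB.
Σ 10^(L/10) = 3.983e+08 → L_total = 10·log₁₀(3.983e+08) = 86.00 dB.

86 dB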